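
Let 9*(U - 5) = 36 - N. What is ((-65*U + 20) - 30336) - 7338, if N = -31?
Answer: -346166/9 ≈ -38463.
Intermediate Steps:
U = 112/9 (U = 5 + (36 - 1*(-31))/9 = 5 + (36 + 31)/9 = 5 + (⅑)*67 = 5 + 67/9 = 112/9 ≈ 12.444)
((-65*U + 20) - 30336) - 7338 = ((-65*112/9 + 20) - 30336) - 7338 = ((-7280/9 + 20) - 30336) - 7338 = (-7100/9 - 30336) - 7338 = -280124/9 - 7338 = -346166/9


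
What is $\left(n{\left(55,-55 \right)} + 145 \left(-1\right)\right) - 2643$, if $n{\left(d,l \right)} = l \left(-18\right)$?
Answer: $-1798$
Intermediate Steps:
$n{\left(d,l \right)} = - 18 l$
$\left(n{\left(55,-55 \right)} + 145 \left(-1\right)\right) - 2643 = \left(\left(-18\right) \left(-55\right) + 145 \left(-1\right)\right) - 2643 = \left(990 - 145\right) - 2643 = 845 - 2643 = -1798$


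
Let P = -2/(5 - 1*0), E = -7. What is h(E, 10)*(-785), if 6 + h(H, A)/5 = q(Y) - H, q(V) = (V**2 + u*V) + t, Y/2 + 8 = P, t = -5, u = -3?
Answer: -1289912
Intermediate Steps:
P = -2/5 (P = -2/(5 + 0) = -2/5 ≈ -0.40000)
Y = -84/5 (Y = -16 + 2*(-2/5) = -16 - 4/5 = -84/5 ≈ -16.800)
q(V) = -5 + V**2 - 3*V (q(V) = (V**2 - 3*V) - 5 = -5 + V**2 - 3*V)
h(H, A) = 8041/5 - 5*H (h(H, A) = -30 + 5*((-5 + (-84/5)**2 - 3*(-84/5)) - H) = -30 + 5*((-5 + 7056/25 + 252/5) - H) = -30 + 5*(8191/25 - H) = -30 + (8191/5 - 5*H) = 8041/5 - 5*H)
h(E, 10)*(-785) = (8041/5 - 5*(-7))*(-785) = (8041/5 + 35)*(-785) = (8216/5)*(-785) = -1289912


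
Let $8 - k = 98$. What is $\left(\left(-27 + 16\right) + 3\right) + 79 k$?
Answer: $-7118$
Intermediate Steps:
$k = -90$ ($k = 8 - 98 = -90$)
$\left(\left(-27 + 16\right) + 3\right) + 79 k = \left(\left(-27 + 16\right) + 3\right) + 79 \left(-90\right) = \left(-11 + 3\right) - 7110 = -8 - 7110 = -7118$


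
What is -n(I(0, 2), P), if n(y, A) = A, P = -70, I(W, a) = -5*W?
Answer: 70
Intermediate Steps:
-n(I(0, 2), P) = -1*(-70) = 70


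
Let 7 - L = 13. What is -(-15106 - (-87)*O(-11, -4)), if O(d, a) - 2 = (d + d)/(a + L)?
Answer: 73703/5 ≈ 14741.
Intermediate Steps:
L = -6 (L = 7 - 1*13 = 7 - 13 = -6)
O(d, a) = 2 + 2*d/(-6 + a) (O(d, a) = 2 + (d + d)/(a - 6) = 2 + (2*d)/(-6 + a) = 2 + 2*d/(-6 + a))
-(-15106 - (-87)*O(-11, -4)) = -(-15106 - (-87)*2*(-6 - 4 - 11)/(-6 - 4)) = -(-15106 - (-87)*2*(-21)/(-10)) = -(-15106 - (-87)*2*(-1/10)*(-21)) = -(-15106 - (-87)*21/5) = -(-15106 - 1*(-1827/5)) = -(-15106 + 1827/5) = -1*(-73703/5) = 73703/5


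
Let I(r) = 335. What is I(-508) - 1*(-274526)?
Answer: 274861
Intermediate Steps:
I(-508) - 1*(-274526) = 335 - 1*(-274526) = 335 + 274526 = 274861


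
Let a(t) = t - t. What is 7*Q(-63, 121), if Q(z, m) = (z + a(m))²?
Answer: 27783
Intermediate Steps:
a(t) = 0
Q(z, m) = z² (Q(z, m) = (z + 0)² = z²)
7*Q(-63, 121) = 7*(-63)² = 7*3969 = 27783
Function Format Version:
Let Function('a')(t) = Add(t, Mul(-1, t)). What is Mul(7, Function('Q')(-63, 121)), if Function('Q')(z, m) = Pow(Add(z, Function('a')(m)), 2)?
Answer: 27783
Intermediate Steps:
Function('a')(t) = 0
Function('Q')(z, m) = Pow(z, 2) (Function('Q')(z, m) = Pow(Add(z, 0), 2) = Pow(z, 2))
Mul(7, Function('Q')(-63, 121)) = Mul(7, Pow(-63, 2)) = Mul(7, 3969) = 27783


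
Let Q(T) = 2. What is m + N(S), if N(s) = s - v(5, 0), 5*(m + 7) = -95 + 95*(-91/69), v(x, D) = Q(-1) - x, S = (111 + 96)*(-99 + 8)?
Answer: -1303069/69 ≈ -18885.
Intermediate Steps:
S = -18837 (S = 207*(-91) = -18837)
v(x, D) = 2 - x
m = -3523/69 (m = -7 + (-95 + 95*(-91/69))/5 = -7 + (-95 - 8645/69)/5 = -7 + (⅕)*(-15200/69) = -7 - 3040/69 = -3523/69 ≈ -51.058)
N(s) = 3 + s (N(s) = s - (2 - 1*5) = s - (2 - 5) = s - 1*(-3) = s + 3 = 3 + s)
m + N(S) = -3523/69 + (3 - 18837) = -3523/69 - 18834 = -1303069/69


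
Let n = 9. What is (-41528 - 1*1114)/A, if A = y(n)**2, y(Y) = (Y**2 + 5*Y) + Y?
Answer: -4738/2025 ≈ -2.3398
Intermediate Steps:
y(Y) = Y**2 + 6*Y
A = 18225 (A = (9*(6 + 9))**2 = (9*15)**2 = 135**2 = 18225)
(-41528 - 1*1114)/A = (-41528 - 1*1114)/18225 = (-41528 - 1114)*(1/18225) = -42642*1/18225 = -4738/2025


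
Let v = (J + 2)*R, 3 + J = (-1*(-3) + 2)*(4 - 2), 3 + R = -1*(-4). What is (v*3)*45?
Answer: 1215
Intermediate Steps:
R = 1 (R = -3 - 1*(-4) = -3 + 4 = 1)
J = 7 (J = -3 + (-1*(-3) + 2)*(4 - 2) = -3 + (3 + 2)*2 = -3 + 5*2 = -3 + 10 = 7)
v = 9 (v = (7 + 2)*1 = 9*1 = 9)
(v*3)*45 = (9*3)*45 = 27*45 = 1215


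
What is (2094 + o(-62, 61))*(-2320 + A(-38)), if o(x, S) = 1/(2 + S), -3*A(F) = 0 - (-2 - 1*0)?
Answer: -918447926/189 ≈ -4.8595e+6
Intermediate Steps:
A(F) = -2/3 (A(F) = -(0 - (-2 - 1*0))/3 = -(0 - (-2 + 0))/3 = -(0 - 1*(-2))/3 = -(0 + 2)/3 = -1/3*2 = -2/3)
(2094 + o(-62, 61))*(-2320 + A(-38)) = (2094 + 1/(2 + 61))*(-2320 - 2/3) = (2094 + 1/63)*(-6962/3) = (131923/63)*(-6962/3) = -918447926/189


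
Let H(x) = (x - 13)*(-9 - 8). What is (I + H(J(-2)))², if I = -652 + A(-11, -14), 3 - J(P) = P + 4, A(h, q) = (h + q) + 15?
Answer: 209764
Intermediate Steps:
A(h, q) = 15 + h + q
J(P) = -1 - P (J(P) = 3 - (P + 4) = 3 - (4 + P) = 3 + (-4 - P) = -1 - P)
H(x) = 221 - 17*x (H(x) = (-13 + x)*(-17) = 221 - 17*x)
I = -662 (I = -652 + (15 - 11 - 14) = -652 - 10 = -662)
(I + H(J(-2)))² = (-662 + (221 - 17*(-1 - 1*(-2))))² = (-662 + (221 - 17*(-1 + 2)))² = (-662 + (221 - 17*1))² = (-662 + (221 - 17))² = (-662 + 204)² = (-458)² = 209764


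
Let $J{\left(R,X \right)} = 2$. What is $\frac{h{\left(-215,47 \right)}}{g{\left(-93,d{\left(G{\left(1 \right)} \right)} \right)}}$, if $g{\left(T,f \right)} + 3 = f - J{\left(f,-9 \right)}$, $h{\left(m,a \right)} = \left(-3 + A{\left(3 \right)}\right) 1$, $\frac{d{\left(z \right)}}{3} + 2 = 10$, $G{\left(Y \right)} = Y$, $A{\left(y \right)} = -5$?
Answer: $- \frac{8}{19} \approx -0.42105$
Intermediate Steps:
$d{\left(z \right)} = 24$ ($d{\left(z \right)} = -6 + 3 \cdot 10 = -6 + 30 = 24$)
$h{\left(m,a \right)} = -8$ ($h{\left(m,a \right)} = \left(-3 - 5\right) 1 = \left(-8\right) 1 = -8$)
$g{\left(T,f \right)} = -5 + f$ ($g{\left(T,f \right)} = -3 + \left(f - 2\right) = -3 + \left(-2 + f\right) = -5 + f$)
$\frac{h{\left(-215,47 \right)}}{g{\left(-93,d{\left(G{\left(1 \right)} \right)} \right)}} = - \frac{8}{-5 + 24} = - \frac{8}{19}$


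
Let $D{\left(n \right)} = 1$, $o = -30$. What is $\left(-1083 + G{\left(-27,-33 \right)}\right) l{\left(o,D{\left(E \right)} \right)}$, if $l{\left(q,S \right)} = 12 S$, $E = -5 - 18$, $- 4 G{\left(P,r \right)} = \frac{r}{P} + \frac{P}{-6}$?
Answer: $- \frac{78079}{6} \approx -13013.0$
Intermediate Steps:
$G{\left(P,r \right)} = \frac{P}{24} - \frac{r}{4 P}$ ($G{\left(P,r \right)} = - \frac{\frac{r}{P} + \frac{P}{-6}}{4} = - \frac{\frac{r}{P} + P \left(- \frac{1}{6}\right)}{4} = - \frac{\frac{r}{P} - \frac{P}{6}}{4} = - \frac{- \frac{P}{6} + \frac{r}{P}}{4} = \frac{P}{24} - \frac{r}{4 P}$)
$E = -23$ ($E = -5 - 18 = -23$)
$\left(-1083 + G{\left(-27,-33 \right)}\right) l{\left(o,D{\left(E \right)} \right)} = \left(-1083 + \left(\frac{1}{24} \left(-27\right) - - \frac{33}{4 \left(-27\right)}\right)\right) 12 \cdot 1 = \left(-1083 - \left(\frac{9}{8} - - \frac{11}{36}\right)\right) 12 = \left(-1083 - \frac{103}{72}\right) 12 = \left(- \frac{78079}{72}\right) 12 = - \frac{78079}{6}$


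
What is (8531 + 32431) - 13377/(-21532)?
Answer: 126001023/3076 ≈ 40963.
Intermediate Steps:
(8531 + 32431) - 13377/(-21532) = 40962 - 13377*(-1/21532) = 40962 + 1911/3076 = 126001023/3076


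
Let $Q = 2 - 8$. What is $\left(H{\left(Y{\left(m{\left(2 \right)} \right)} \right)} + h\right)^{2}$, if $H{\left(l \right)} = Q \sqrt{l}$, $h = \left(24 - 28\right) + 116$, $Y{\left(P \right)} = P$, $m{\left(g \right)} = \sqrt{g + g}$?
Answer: $12616 - 1344 \sqrt{2} \approx 10715.0$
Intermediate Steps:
$Q = -6$ ($Q = 2 - 8 = -6$)
$m{\left(g \right)} = \sqrt{2} \sqrt{g}$ ($m{\left(g \right)} = \sqrt{2 g} = \sqrt{2} \sqrt{g}$)
$h = 112$ ($h = -4 + 116 = 112$)
$H{\left(l \right)} = - 6 \sqrt{l}$
$\left(H{\left(Y{\left(m{\left(2 \right)} \right)} \right)} + h\right)^{2} = \left(- 6 \sqrt{\sqrt{2} \sqrt{2}} + 112\right)^{2} = \left(- 6 \sqrt{2} + 112\right)^{2} = \left(112 - 6 \sqrt{2}\right)^{2}$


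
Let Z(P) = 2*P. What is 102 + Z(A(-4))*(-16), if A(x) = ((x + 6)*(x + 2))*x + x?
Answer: -282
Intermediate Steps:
A(x) = x + x*(2 + x)*(6 + x) (A(x) = ((6 + x)*(2 + x))*x + x = ((2 + x)*(6 + x))*x + x = x*(2 + x)*(6 + x) + x = x + x*(2 + x)*(6 + x))
102 + Z(A(-4))*(-16) = 102 + (2*(-4*(13 + (-4)**2 + 8*(-4))))*(-16) = 102 + (2*(-4*(13 + 16 - 32)))*(-16) = 102 + (2*(-4*(-3)))*(-16) = 102 + (2*12)*(-16) = 102 + 24*(-16) = 102 - 384 = -282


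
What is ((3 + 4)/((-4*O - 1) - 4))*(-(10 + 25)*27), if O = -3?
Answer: -945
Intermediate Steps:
((3 + 4)/((-4*O - 1) - 4))*(-(10 + 25)*27) = ((3 + 4)/((-4*(-3) - 1) - 4))*(-(10 + 25)*27) = (7/((12 - 1) - 4))*(-35*27) = (7/(11 - 4))*(-1*945) = (7/7)*(-945) = (7*(1/7))*(-945) = 1*(-945) = -945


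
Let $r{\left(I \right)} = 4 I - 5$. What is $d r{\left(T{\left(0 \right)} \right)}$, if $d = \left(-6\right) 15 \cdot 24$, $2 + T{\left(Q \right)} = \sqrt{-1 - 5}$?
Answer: $28080 - 8640 i \sqrt{6} \approx 28080.0 - 21164.0 i$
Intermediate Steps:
$T{\left(Q \right)} = -2 + i \sqrt{6}$ ($T{\left(Q \right)} = -2 + \sqrt{-1 - 5} = -2 + \sqrt{-6} = -2 + i \sqrt{6}$)
$d = -2160$ ($d = \left(-90\right) 24 = -2160$)
$r{\left(I \right)} = -5 + 4 I$
$d r{\left(T{\left(0 \right)} \right)} = - 2160 \left(-5 + 4 \left(-2 + i \sqrt{6}\right)\right) = - 2160 \left(-5 - \left(8 - 4 i \sqrt{6}\right)\right) = - 2160 \left(-13 + 4 i \sqrt{6}\right) = 28080 - 8640 i \sqrt{6}$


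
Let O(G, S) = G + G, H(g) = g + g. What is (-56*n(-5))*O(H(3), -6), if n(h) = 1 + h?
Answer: 2688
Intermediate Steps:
H(g) = 2*g
O(G, S) = 2*G
(-56*n(-5))*O(H(3), -6) = (-56*(1 - 5))*(2*(2*3)) = (-56*(-4))*(2*6) = 224*12 = 2688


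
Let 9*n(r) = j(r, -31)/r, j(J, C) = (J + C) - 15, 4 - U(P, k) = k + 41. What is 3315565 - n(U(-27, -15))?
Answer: 328240901/99 ≈ 3.3156e+6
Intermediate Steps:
U(P, k) = -37 - k (U(P, k) = 4 - (k + 41) = 4 - (41 + k) = 4 + (-41 - k) = -37 - k)
j(J, C) = -15 + C + J (j(J, C) = (C + J) - 15 = -15 + C + J)
n(r) = (-46 + r)/(9*r) (n(r) = ((-15 - 31 + r)/r)/9 = ((-46 + r)/r)/9 = (-46 + r)/(9*r))
3315565 - n(U(-27, -15)) = 3315565 - (-46 + (-37 - 1*(-15)))/(9*(-37 - 1*(-15))) = 3315565 - (-46 + (-37 + 15))/(9*(-37 + 15)) = 3315565 - (-46 - 22)/(9*(-22)) = 3315565 - (-1)*(-68)/(9*22) = 3315565 - 1*34/99 = 3315565 - 34/99 = 328240901/99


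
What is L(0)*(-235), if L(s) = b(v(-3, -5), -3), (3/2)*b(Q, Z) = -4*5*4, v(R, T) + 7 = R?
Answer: 37600/3 ≈ 12533.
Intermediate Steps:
v(R, T) = -7 + R
b(Q, Z) = -160/3 (b(Q, Z) = 2*(-4*5*4)/3 = 2*(-20*4)/3 = (⅔)*(-80) = -160/3)
L(s) = -160/3
L(0)*(-235) = -160/3*(-235) = 37600/3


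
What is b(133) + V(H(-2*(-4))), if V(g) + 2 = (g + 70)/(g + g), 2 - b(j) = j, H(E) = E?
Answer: -1025/8 ≈ -128.13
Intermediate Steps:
b(j) = 2 - j
V(g) = -2 + (70 + g)/(2*g) (V(g) = -2 + (g + 70)/(g + g) = -2 + (70 + g)/((2*g)) = -2 + (70 + g)*(1/(2*g)) = -2 + (70 + g)/(2*g))
b(133) + V(H(-2*(-4))) = (2 - 1*133) + (-3/2 + 35/((-2*(-4)))) = (2 - 133) + (-3/2 + 35/8) = -131 + (-3/2 + 35*(⅛)) = -131 + (-3/2 + 35/8) = -131 + 23/8 = -1025/8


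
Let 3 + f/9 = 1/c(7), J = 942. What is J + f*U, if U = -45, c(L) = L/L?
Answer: 1752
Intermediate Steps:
c(L) = 1
f = -18 (f = -27 + 9/1 = -27 + 9*1 = -27 + 9 = -18)
J + f*U = 942 - 18*(-45) = 942 + 810 = 1752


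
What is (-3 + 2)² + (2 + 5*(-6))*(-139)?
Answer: 3893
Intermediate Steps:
(-3 + 2)² + (2 + 5*(-6))*(-139) = (-1)² + (2 - 30)*(-139) = 1 - 28*(-139) = 1 + 3892 = 3893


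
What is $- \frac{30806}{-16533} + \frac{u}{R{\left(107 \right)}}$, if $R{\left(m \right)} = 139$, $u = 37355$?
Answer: $\frac{621872249}{2298087} \approx 270.6$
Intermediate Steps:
$- \frac{30806}{-16533} + \frac{u}{R{\left(107 \right)}} = - \frac{30806}{-16533} + \frac{37355}{139} = \left(-30806\right) \left(- \frac{1}{16533}\right) + 37355 \cdot \frac{1}{139} = \frac{30806}{16533} + \frac{37355}{139} = \frac{621872249}{2298087}$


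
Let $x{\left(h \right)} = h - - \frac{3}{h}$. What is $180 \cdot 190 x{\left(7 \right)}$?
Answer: $\frac{1778400}{7} \approx 2.5406 \cdot 10^{5}$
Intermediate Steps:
$x{\left(h \right)} = h + \frac{3}{h}$
$180 \cdot 190 x{\left(7 \right)} = 180 \cdot 190 \left(7 + \frac{3}{7}\right) = 34200 \left(7 + 3 \cdot \frac{1}{7}\right) = 34200 \left(7 + \frac{3}{7}\right) = 34200 \cdot \frac{52}{7} = \frac{1778400}{7}$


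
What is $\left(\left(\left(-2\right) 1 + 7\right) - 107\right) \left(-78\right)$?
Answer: $7956$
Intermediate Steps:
$\left(\left(\left(-2\right) 1 + 7\right) - 107\right) \left(-78\right) = \left(\left(-2 + 7\right) - 107\right) \left(-78\right) = \left(5 - 107\right) \left(-78\right) = \left(-102\right) \left(-78\right) = 7956$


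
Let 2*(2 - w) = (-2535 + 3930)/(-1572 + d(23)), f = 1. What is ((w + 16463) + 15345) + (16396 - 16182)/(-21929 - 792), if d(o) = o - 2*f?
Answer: 747339024329/23493514 ≈ 31810.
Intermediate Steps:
d(o) = -2 + o (d(o) = o - 2*1 = o - 2 = -2 + o)
w = 2533/1034 (w = 2 - (-2535 + 3930)/(2*(-1572 + (-2 + 23))) = 2 - 1395/(2*(-1572 + 21)) = 2 - 1395/(2*(-1551)) = 2 - 1395*(-1)/(2*1551) = 2 - 1/2*(-465/517) = 2 + 465/1034 = 2533/1034 ≈ 2.4497)
((w + 16463) + 15345) + (16396 - 16182)/(-21929 - 792) = ((2533/1034 + 16463) + 15345) + (16396 - 16182)/(-21929 - 792) = (17025275/1034 + 15345) + 214/(-22721) = 32892005/1034 + 214*(-1/22721) = 32892005/1034 - 214/22721 = 747339024329/23493514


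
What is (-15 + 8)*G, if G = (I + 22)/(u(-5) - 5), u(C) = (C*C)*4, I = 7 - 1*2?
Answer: -189/95 ≈ -1.9895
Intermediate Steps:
I = 5 (I = 7 - 2 = 5)
u(C) = 4*C² (u(C) = C²*4 = 4*C²)
G = 27/95 (G = (5 + 22)/(4*(-5)² - 5) = 27/(4*25 - 5) = 27/(100 - 5) = 27/95 ≈ 0.28421)
(-15 + 8)*G = (-15 + 8)*(27/95) = -7*27/95 = -189/95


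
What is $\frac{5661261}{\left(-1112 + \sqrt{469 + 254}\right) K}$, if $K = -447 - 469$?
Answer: $\frac{1573830558}{283003009} + \frac{5661261 \sqrt{723}}{1132012036} \approx 5.6956$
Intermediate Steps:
$K = -916$ ($K = -447 - 469 = -916$)
$\frac{5661261}{\left(-1112 + \sqrt{469 + 254}\right) K} = \frac{5661261}{\left(-1112 + \sqrt{469 + 254}\right) \left(-916\right)} = \frac{5661261}{\left(-1112 + \sqrt{723}\right) \left(-916\right)} = \frac{5661261}{1018592 - 916 \sqrt{723}}$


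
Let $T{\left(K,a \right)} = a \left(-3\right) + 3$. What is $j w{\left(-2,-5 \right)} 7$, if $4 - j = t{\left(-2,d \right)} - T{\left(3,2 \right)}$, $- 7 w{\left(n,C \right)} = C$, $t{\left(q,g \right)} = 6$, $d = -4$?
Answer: $-25$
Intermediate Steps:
$w{\left(n,C \right)} = - \frac{C}{7}$
$T{\left(K,a \right)} = 3 - 3 a$ ($T{\left(K,a \right)} = - 3 a + 3 = 3 - 3 a$)
$j = -5$ ($j = 4 - \left(6 - \left(3 - 6\right)\right) = 4 - \left(6 - -3\right) = 4 - \left(6 + 3\right) = 4 - 9 = -5$)
$j w{\left(-2,-5 \right)} 7 = - 5 \left(\left(- \frac{1}{7}\right) \left(-5\right)\right) 7 = \left(-5\right) \frac{5}{7} \cdot 7 = \left(- \frac{25}{7}\right) 7 = -25$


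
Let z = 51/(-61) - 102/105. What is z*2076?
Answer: -8011284/2135 ≈ -3752.4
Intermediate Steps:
z = -3859/2135 (z = 51*(-1/61) - 102*1/105 = -51/61 - 34/35 = -3859/2135 ≈ -1.8075)
z*2076 = -3859/2135*2076 = -8011284/2135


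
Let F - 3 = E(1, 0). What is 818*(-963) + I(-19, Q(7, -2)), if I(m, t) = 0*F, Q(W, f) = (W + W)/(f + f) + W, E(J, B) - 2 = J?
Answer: -787734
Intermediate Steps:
E(J, B) = 2 + J
F = 6 (F = 3 + (2 + 1) = 3 + 3 = 6)
Q(W, f) = W + W/f (Q(W, f) = (2*W)/((2*f)) + W = (2*W)*(1/(2*f)) + W = W/f + W = W + W/f)
I(m, t) = 0 (I(m, t) = 0*6 = 0)
818*(-963) + I(-19, Q(7, -2)) = 818*(-963) + 0 = -787734 + 0 = -787734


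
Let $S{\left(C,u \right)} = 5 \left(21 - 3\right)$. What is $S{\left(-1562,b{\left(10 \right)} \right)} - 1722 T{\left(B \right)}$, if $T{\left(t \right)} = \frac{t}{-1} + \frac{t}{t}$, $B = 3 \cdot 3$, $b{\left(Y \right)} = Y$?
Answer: $13866$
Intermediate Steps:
$S{\left(C,u \right)} = 90$ ($S{\left(C,u \right)} = 5 \cdot 18 = 90$)
$B = 9$
$T{\left(t \right)} = 1 - t$ ($T{\left(t \right)} = t \left(-1\right) + 1 = - t + 1 = 1 - t$)
$S{\left(-1562,b{\left(10 \right)} \right)} - 1722 T{\left(B \right)} = 90 - 1722 \left(1 - 9\right) = 90 - 1722 \left(-8\right) = 90 - -13776 = 90 + 13776 = 13866$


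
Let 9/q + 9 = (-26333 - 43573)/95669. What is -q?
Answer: 287007/310309 ≈ 0.92491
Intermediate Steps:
q = -287007/310309 (q = 9/(-9 + (-26333 - 43573)/95669) = 9/(-9 - 69906*1/95669) = 9/(-9 - 69906/95669) = 9/(-930927/95669) = 9*(-95669/930927) = -287007/310309 ≈ -0.92491)
-q = -1*(-287007/310309) = 287007/310309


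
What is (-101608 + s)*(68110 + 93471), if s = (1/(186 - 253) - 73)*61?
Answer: -1148218499988/67 ≈ -1.7138e+10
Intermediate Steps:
s = -298412/67 (s = (1/(-67) - 73)*61 = (-1/67 - 73)*61 = -4892/67*61 = -298412/67 ≈ -4453.9)
(-101608 + s)*(68110 + 93471) = (-101608 - 298412/67)*(68110 + 93471) = -7106148/67*161581 = -1148218499988/67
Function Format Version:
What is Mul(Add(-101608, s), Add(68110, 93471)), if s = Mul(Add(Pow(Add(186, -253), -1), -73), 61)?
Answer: Rational(-1148218499988, 67) ≈ -1.7138e+10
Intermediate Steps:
s = Rational(-298412, 67) (s = Mul(Add(Pow(-67, -1), -73), 61) = Mul(Add(Rational(-1, 67), -73), 61) = Mul(Rational(-4892, 67), 61) = Rational(-298412, 67) ≈ -4453.9)
Mul(Add(-101608, s), Add(68110, 93471)) = Mul(Add(-101608, Rational(-298412, 67)), Add(68110, 93471)) = Mul(Rational(-7106148, 67), 161581) = Rational(-1148218499988, 67)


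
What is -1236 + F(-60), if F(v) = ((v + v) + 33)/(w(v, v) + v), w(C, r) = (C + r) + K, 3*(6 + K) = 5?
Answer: -683247/553 ≈ -1235.5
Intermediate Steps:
K = -13/3 (K = -6 + (⅓)*5 = -6 + 5/3 = -13/3 ≈ -4.3333)
w(C, r) = -13/3 + C + r (w(C, r) = (C + r) - 13/3 = -13/3 + C + r)
F(v) = (33 + 2*v)/(-13/3 + 3*v) (F(v) = ((v + v) + 33)/((-13/3 + v + v) + v) = (2*v + 33)/((-13/3 + 2*v) + v) = (33 + 2*v)/(-13/3 + 3*v))
-1236 + F(-60) = -1236 + 3*(33 + 2*(-60))/(-13 + 9*(-60)) = -1236 + 3*(33 - 120)/(-13 - 540) = -1236 + 3*(-87)/(-553) = -1236 + 3*(-1/553)*(-87) = -1236 + 261/553 = -683247/553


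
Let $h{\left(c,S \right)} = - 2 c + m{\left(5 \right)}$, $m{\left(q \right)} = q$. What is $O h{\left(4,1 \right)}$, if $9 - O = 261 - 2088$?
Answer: $-5508$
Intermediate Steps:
$O = 1836$ ($O = 9 - \left(261 - 2088\right) = 9 - -1827 = 9 + 1827 = 1836$)
$h{\left(c,S \right)} = 5 - 2 c$ ($h{\left(c,S \right)} = - 2 c + 5 = 5 - 2 c$)
$O h{\left(4,1 \right)} = 1836 \left(5 - 8\right) = 1836 \left(-3\right) = -5508$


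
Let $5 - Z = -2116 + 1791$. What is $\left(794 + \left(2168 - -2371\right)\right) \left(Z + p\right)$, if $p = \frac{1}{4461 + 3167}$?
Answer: $\frac{13424446253}{7628} \approx 1.7599 \cdot 10^{6}$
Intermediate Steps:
$p = \frac{1}{7628} \approx 0.0001311$
$Z = 330$ ($Z = 5 - \left(-2116 + 1791\right) = 5 - -325 = 5 + 325 = 330$)
$\left(794 + \left(2168 - -2371\right)\right) \left(Z + p\right) = \left(794 + \left(2168 - -2371\right)\right) \left(330 + \frac{1}{7628}\right) = \left(794 + \left(2168 + 2371\right)\right) \frac{2517241}{7628} = \left(794 + 4539\right) \frac{2517241}{7628} = 5333 \cdot \frac{2517241}{7628} = \frac{13424446253}{7628}$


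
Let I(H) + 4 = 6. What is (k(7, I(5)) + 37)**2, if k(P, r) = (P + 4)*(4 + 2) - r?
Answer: 10201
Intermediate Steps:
I(H) = 2 (I(H) = -4 + 6 = 2)
k(P, r) = 24 - r + 6*P (k(P, r) = (4 + P)*6 - r = (24 + 6*P) - r = 24 - r + 6*P)
(k(7, I(5)) + 37)**2 = ((24 - 1*2 + 6*7) + 37)**2 = ((24 - 2 + 42) + 37)**2 = (64 + 37)**2 = 101**2 = 10201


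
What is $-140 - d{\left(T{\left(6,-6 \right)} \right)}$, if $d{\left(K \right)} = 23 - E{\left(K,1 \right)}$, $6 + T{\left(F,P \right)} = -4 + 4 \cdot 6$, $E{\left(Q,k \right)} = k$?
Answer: $-162$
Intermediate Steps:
$T{\left(F,P \right)} = 14$ ($T{\left(F,P \right)} = -6 + \left(-4 + 4 \cdot 6\right) = -6 + \left(-4 + 24\right) = -6 + 20 = 14$)
$d{\left(K \right)} = 22$ ($d{\left(K \right)} = 23 - 1 = 22$)
$-140 - d{\left(T{\left(6,-6 \right)} \right)} = -140 - 22 = -162$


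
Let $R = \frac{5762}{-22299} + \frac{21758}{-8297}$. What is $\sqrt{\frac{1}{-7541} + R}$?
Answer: $\frac{i \sqrt{5607929694203332583006577}}{1395196629423} \approx 1.6973 i$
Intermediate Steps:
$R = - \frac{532988956}{185014803}$ ($R = 5762 \left(- \frac{1}{22299}\right) + 21758 \left(- \frac{1}{8297}\right) = - \frac{5762}{22299} - \frac{21758}{8297} = - \frac{532988956}{185014803} \approx -2.8808$)
$\sqrt{\frac{1}{-7541} + R} = \sqrt{\frac{1}{-7541} - \frac{532988956}{185014803}} = \sqrt{- \frac{1}{7541} - \frac{532988956}{185014803}} = \sqrt{- \frac{4019454731999}{1395196629423}} = \frac{i \sqrt{5607929694203332583006577}}{1395196629423}$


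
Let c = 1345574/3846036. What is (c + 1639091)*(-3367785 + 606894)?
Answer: -2900778140515319225/641006 ≈ -4.5254e+12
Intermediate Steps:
c = 672787/1923018 (c = 1345574*(1/3846036) = 672787/1923018 ≈ 0.34986)
(c + 1639091)*(-3367785 + 606894) = (672787/1923018 + 1639091)*(-3367785 + 606894) = (3152002169425/1923018)*(-2760891) = -2900778140515319225/641006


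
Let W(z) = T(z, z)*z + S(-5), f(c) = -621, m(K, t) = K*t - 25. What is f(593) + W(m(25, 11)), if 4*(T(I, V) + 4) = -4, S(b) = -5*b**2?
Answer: -1996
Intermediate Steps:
m(K, t) = -25 + K*t
T(I, V) = -5 (T(I, V) = -4 + (1/4)*(-4) = -4 - 1 = -5)
W(z) = -125 - 5*z (W(z) = -5*z - 5*(-5)**2 = -5*z - 5*25 = -5*z - 125 = -125 - 5*z)
f(593) + W(m(25, 11)) = -621 + (-125 - 5*(-25 + 25*11)) = -621 + (-125 - 5*(-25 + 275)) = -621 + (-125 - 5*250) = -621 + (-125 - 1250) = -621 - 1375 = -1996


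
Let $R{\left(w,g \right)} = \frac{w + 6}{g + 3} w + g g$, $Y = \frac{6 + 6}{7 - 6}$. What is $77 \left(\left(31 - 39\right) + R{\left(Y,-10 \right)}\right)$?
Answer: $4708$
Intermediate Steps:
$Y = 12$ ($Y = \frac{12}{1} = 12 \cdot 1 = 12$)
$R{\left(w,g \right)} = g^{2} + \frac{w \left(6 + w\right)}{3 + g}$ ($R{\left(w,g \right)} = \frac{6 + w}{3 + g} w + g^{2} = \frac{w \left(6 + w\right)}{3 + g} + g^{2} = g^{2} + \frac{w \left(6 + w\right)}{3 + g}$)
$77 \left(\left(31 - 39\right) + R{\left(Y,-10 \right)}\right) = 77 \left(\left(31 - 39\right) + \frac{\left(-10\right)^{3} + 12^{2} + 3 \left(-10\right)^{2} + 6 \cdot 12}{3 - 10}\right) = 77 \left(-8 + \frac{-1000 + 144 + 3 \cdot 100 + 72}{-7}\right) = 77 \left(-8 - \frac{-1000 + 144 + 300 + 72}{7}\right) = 77 \left(-8 - - \frac{484}{7}\right) = 77 \left(-8 + \frac{484}{7}\right) = 77 \cdot \frac{428}{7} = 4708$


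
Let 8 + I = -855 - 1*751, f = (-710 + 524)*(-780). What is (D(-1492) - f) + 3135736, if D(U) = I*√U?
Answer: 2990656 - 3228*I*√373 ≈ 2.9907e+6 - 62343.0*I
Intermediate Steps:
f = 145080 (f = -186*(-780) = 145080)
I = -1614 (I = -8 + (-855 - 1*751) = -8 + (-855 - 751) = -8 - 1606 = -1614)
D(U) = -1614*√U
(D(-1492) - f) + 3135736 = (-3228*I*√373 - 1*145080) + 3135736 = (-3228*I*√373 - 145080) + 3135736 = (-145080 - 3228*I*√373) + 3135736 = 2990656 - 3228*I*√373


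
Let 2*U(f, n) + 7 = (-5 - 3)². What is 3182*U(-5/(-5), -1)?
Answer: 90687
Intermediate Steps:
U(f, n) = 57/2 (U(f, n) = -7/2 + (-5 - 3)²/2 = -7/2 + (½)*(-8)² = -7/2 + (½)*64 = -7/2 + 32 = 57/2)
3182*U(-5/(-5), -1) = 3182*(57/2) = 90687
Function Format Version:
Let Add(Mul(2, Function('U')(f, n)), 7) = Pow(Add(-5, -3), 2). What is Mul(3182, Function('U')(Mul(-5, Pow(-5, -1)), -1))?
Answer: 90687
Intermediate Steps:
Function('U')(f, n) = Rational(57, 2) (Function('U')(f, n) = Add(Rational(-7, 2), Mul(Rational(1, 2), Pow(Add(-5, -3), 2))) = Add(Rational(-7, 2), Mul(Rational(1, 2), Pow(-8, 2))) = Add(Rational(-7, 2), Mul(Rational(1, 2), 64)) = Add(Rational(-7, 2), 32) = Rational(57, 2))
Mul(3182, Function('U')(Mul(-5, Pow(-5, -1)), -1)) = Mul(3182, Rational(57, 2)) = 90687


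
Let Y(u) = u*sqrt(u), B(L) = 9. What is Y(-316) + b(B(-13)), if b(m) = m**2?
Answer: 81 - 632*I*sqrt(79) ≈ 81.0 - 5617.3*I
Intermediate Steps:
Y(u) = u**(3/2)
Y(-316) + b(B(-13)) = (-316)**(3/2) + 9**2 = -632*I*sqrt(79) + 81 = 81 - 632*I*sqrt(79)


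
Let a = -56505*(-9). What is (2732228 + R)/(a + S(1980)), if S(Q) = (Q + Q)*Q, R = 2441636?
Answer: 5173864/8349345 ≈ 0.61967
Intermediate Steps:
S(Q) = 2*Q**2 (S(Q) = (2*Q)*Q = 2*Q**2)
a = 508545
(2732228 + R)/(a + S(1980)) = (2732228 + 2441636)/(508545 + 2*1980**2) = 5173864/(508545 + 2*3920400) = 5173864/(508545 + 7840800) = 5173864/8349345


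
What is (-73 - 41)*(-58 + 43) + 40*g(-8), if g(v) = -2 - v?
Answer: 1950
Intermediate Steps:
(-73 - 41)*(-58 + 43) + 40*g(-8) = (-73 - 41)*(-58 + 43) + 40*(-2 - 1*(-8)) = -114*(-15) + 40*(-2 + 8) = 1710 + 40*6 = 1710 + 240 = 1950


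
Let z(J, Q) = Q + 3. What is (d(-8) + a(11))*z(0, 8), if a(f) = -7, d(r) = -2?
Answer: -99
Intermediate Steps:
z(J, Q) = 3 + Q
(d(-8) + a(11))*z(0, 8) = (-2 - 7)*(3 + 8) = -9*11 = -99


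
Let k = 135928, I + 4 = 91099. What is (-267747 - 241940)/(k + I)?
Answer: -509687/227023 ≈ -2.2451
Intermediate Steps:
I = 91095 (I = -4 + 91099 = 91095)
(-267747 - 241940)/(k + I) = (-267747 - 241940)/(135928 + 91095) = -509687/227023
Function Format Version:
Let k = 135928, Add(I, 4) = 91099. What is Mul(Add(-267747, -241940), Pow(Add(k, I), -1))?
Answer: Rational(-509687, 227023) ≈ -2.2451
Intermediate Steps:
I = 91095 (I = Add(-4, 91099) = 91095)
Mul(Add(-267747, -241940), Pow(Add(k, I), -1)) = Mul(Add(-267747, -241940), Pow(Add(135928, 91095), -1)) = Mul(-509687, Pow(227023, -1)) = Mul(-509687, Rational(1, 227023)) = Rational(-509687, 227023)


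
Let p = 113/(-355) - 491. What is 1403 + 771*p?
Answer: -133978213/355 ≈ -3.7740e+5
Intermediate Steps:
p = -174418/355 (p = 113*(-1/355) - 491 = -113/355 - 491 = -174418/355 ≈ -491.32)
1403 + 771*p = 1403 + 771*(-174418/355) = 1403 - 134476278/355 = -133978213/355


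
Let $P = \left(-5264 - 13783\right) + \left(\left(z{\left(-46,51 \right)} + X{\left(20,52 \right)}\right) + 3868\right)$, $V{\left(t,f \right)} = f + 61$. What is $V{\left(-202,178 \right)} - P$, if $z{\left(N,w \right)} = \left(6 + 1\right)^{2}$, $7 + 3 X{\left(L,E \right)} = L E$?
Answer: $\frac{45074}{3} \approx 15025.0$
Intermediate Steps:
$V{\left(t,f \right)} = 61 + f$
$X{\left(L,E \right)} = - \frac{7}{3} + \frac{E L}{3}$ ($X{\left(L,E \right)} = - \frac{7}{3} + \frac{L E}{3} = - \frac{7}{3} + \frac{E L}{3}$)
$z{\left(N,w \right)} = 49$ ($z{\left(N,w \right)} = 7^{2} = 49$)
$P = - \frac{44357}{3}$ ($P = \left(-5264 - 13783\right) + \left(\left(49 - \left(\frac{7}{3} - \frac{1040}{3}\right)\right) + 3868\right) = -19047 + \left(\left(49 + \left(- \frac{7}{3} + \frac{1040}{3}\right)\right) + 3868\right) = -19047 + \left(\left(49 + \frac{1033}{3}\right) + 3868\right) = -19047 + \left(\frac{1180}{3} + 3868\right) = -19047 + \frac{12784}{3} = - \frac{44357}{3} \approx -14786.0$)
$V{\left(-202,178 \right)} - P = \left(61 + 178\right) - - \frac{44357}{3} = 239 + \frac{44357}{3} = \frac{45074}{3}$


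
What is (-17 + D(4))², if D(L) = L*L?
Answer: 1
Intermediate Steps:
D(L) = L²
(-17 + D(4))² = (-17 + 4²)² = (-17 + 16)² = (-1)² = 1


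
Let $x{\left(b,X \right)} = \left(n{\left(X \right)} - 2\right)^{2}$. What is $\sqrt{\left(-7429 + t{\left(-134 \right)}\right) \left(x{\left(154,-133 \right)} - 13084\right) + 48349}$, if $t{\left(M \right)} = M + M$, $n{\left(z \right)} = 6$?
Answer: $\sqrt{100632745} \approx 10032.0$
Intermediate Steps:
$t{\left(M \right)} = 2 M$
$x{\left(b,X \right)} = 16$ ($x{\left(b,X \right)} = \left(6 - 2\right)^{2} = 4^{2} = 16$)
$\sqrt{\left(-7429 + t{\left(-134 \right)}\right) \left(x{\left(154,-133 \right)} - 13084\right) + 48349} = \sqrt{\left(-7429 + 2 \left(-134\right)\right) \left(16 - 13084\right) + 48349} = \sqrt{\left(-7429 - 268\right) \left(-13068\right) + 48349} = \sqrt{\left(-7697\right) \left(-13068\right) + 48349} = \sqrt{100584396 + 48349} = \sqrt{100632745}$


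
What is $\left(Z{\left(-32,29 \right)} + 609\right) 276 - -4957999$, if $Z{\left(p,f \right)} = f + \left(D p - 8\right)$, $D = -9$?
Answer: $5211367$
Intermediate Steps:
$Z{\left(p,f \right)} = -8 + f - 9 p$ ($Z{\left(p,f \right)} = f - \left(8 + 9 p\right) = -8 + f - 9 p$)
$\left(Z{\left(-32,29 \right)} + 609\right) 276 - -4957999 = \left(\left(-8 + 29 - -288\right) + 609\right) 276 - -4957999 = \left(\left(-8 + 29 + 288\right) + 609\right) 276 + 4957999 = \left(309 + 609\right) 276 + 4957999 = 918 \cdot 276 + 4957999 = 253368 + 4957999 = 5211367$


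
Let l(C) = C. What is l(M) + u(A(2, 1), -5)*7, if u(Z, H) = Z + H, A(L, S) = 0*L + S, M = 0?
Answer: -28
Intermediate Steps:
A(L, S) = S (A(L, S) = 0 + S = S)
u(Z, H) = H + Z
l(M) + u(A(2, 1), -5)*7 = 0 + (-5 + 1)*7 = 0 - 4*7 = 0 - 28 = -28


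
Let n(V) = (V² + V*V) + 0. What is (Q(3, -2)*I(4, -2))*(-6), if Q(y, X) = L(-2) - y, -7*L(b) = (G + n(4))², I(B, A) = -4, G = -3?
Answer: -20688/7 ≈ -2955.4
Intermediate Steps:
n(V) = 2*V² (n(V) = (V² + V²) + 0 = 2*V² + 0 = 2*V²)
L(b) = -841/7 (L(b) = -(-3 + 2*4²)²/7 = -(-3 + 2*16)²/7 = -(-3 + 32)²/7 = -⅐*29² = -⅐*841 = -841/7)
Q(y, X) = -841/7 - y
(Q(3, -2)*I(4, -2))*(-6) = ((-841/7 - 1*3)*(-4))*(-6) = ((-841/7 - 3)*(-4))*(-6) = -862/7*(-4)*(-6) = (3448/7)*(-6) = -20688/7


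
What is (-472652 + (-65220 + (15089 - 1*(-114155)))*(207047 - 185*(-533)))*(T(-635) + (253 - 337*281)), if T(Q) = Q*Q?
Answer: 6042409096335876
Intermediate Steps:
T(Q) = Q²
(-472652 + (-65220 + (15089 - 1*(-114155)))*(207047 - 185*(-533)))*(T(-635) + (253 - 337*281)) = (-472652 + (-65220 + (15089 - 1*(-114155)))*(207047 - 185*(-533)))*((-635)² + (253 - 337*281)) = (-472652 + (-65220 + (15089 + 114155))*(207047 + 98605))*(403225 + (253 - 94697)) = (-472652 + (-65220 + 129244)*305652)*(403225 - 94444) = (-472652 + 64024*305652)*308781 = (-472652 + 19569063648)*308781 = 19568590996*308781 = 6042409096335876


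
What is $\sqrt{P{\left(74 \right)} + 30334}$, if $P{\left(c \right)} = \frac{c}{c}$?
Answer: $\sqrt{30335} \approx 174.17$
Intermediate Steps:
$P{\left(c \right)} = 1$
$\sqrt{P{\left(74 \right)} + 30334} = \sqrt{1 + 30334} = \sqrt{30335}$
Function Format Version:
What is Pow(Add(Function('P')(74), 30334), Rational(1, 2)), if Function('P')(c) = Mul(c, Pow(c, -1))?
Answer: Pow(30335, Rational(1, 2)) ≈ 174.17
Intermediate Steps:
Function('P')(c) = 1
Pow(Add(Function('P')(74), 30334), Rational(1, 2)) = Pow(Add(1, 30334), Rational(1, 2)) = Pow(30335, Rational(1, 2))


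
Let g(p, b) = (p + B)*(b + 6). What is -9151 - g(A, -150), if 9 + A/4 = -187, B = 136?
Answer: -102463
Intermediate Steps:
A = -784 (A = -36 + 4*(-187) = -36 - 748 = -784)
g(p, b) = (6 + b)*(136 + p) (g(p, b) = (p + 136)*(b + 6) = (136 + p)*(6 + b) = (6 + b)*(136 + p))
-9151 - g(A, -150) = -9151 - (816 + 6*(-784) + 136*(-150) - 150*(-784)) = -9151 - (816 - 4704 - 20400 + 117600) = -9151 - 1*93312 = -9151 - 93312 = -102463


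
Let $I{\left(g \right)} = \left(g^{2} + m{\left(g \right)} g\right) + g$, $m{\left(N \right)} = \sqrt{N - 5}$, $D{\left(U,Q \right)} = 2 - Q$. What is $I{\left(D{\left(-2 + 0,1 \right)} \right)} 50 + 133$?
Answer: $233 + 100 i \approx 233.0 + 100.0 i$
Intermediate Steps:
$m{\left(N \right)} = \sqrt{-5 + N}$
$I{\left(g \right)} = g + g^{2} + g \sqrt{-5 + g}$ ($I{\left(g \right)} = \left(g^{2} + \sqrt{-5 + g} g\right) + g = \left(g^{2} + g \sqrt{-5 + g}\right) + g = g + g^{2} + g \sqrt{-5 + g}$)
$I{\left(D{\left(-2 + 0,1 \right)} \right)} 50 + 133 = \left(2 - 1\right) \left(1 + \left(2 - 1\right) + \sqrt{-5 + \left(2 - 1\right)}\right) 50 + 133 = 1 \left(1 + 1 + \sqrt{-5 + 1}\right) 50 + 133 = 1 \left(1 + 1 + \sqrt{-4}\right) 50 + 133 = 1 \left(1 + 1 + 2 i\right) 50 + 133 = 1 \left(2 + 2 i\right) 50 + 133 = \left(2 + 2 i\right) 50 + 133 = \left(100 + 100 i\right) + 133 = 233 + 100 i$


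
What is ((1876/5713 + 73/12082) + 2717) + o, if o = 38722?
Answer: 2860327929455/69024466 ≈ 41439.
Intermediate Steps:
((1876/5713 + 73/12082) + 2717) + o = ((1876/5713 + 73/12082) + 2717) + 38722 = (23082881/69024466 + 2717) + 38722 = 187562557003/69024466 + 38722 = 2860327929455/69024466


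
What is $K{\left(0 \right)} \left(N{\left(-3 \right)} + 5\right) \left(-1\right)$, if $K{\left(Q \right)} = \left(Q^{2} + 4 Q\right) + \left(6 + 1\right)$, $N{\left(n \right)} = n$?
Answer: $-14$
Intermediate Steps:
$K{\left(Q \right)} = 7 + Q^{2} + 4 Q$ ($K{\left(Q \right)} = \left(Q^{2} + 4 Q\right) + 7 = 7 + Q^{2} + 4 Q$)
$K{\left(0 \right)} \left(N{\left(-3 \right)} + 5\right) \left(-1\right) = \left(7 + 0^{2} + 4 \cdot 0\right) \left(-3 + 5\right) \left(-1\right) = \left(7 + 0 + 0\right) 2 \left(-1\right) = 7 \cdot 2 \left(-1\right) = 14 \left(-1\right) = -14$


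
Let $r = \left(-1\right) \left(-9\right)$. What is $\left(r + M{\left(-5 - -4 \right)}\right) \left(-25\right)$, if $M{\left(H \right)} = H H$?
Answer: $-250$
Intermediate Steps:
$r = 9$
$M{\left(H \right)} = H^{2}$
$\left(r + M{\left(-5 - -4 \right)}\right) \left(-25\right) = \left(9 + \left(-5 - -4\right)^{2}\right) \left(-25\right) = \left(9 + \left(-5 + 4\right)^{2}\right) \left(-25\right) = \left(9 + \left(-1\right)^{2}\right) \left(-25\right) = \left(9 + 1\right) \left(-25\right) = 10 \left(-25\right) = -250$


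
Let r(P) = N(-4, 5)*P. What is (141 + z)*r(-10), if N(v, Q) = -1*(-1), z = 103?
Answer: -2440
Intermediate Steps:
N(v, Q) = 1
r(P) = P (r(P) = 1*P = P)
(141 + z)*r(-10) = (141 + 103)*(-10) = 244*(-10) = -2440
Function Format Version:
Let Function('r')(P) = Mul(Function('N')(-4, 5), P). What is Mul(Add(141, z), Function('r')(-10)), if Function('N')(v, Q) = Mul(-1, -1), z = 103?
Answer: -2440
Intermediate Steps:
Function('N')(v, Q) = 1
Function('r')(P) = P (Function('r')(P) = Mul(1, P) = P)
Mul(Add(141, z), Function('r')(-10)) = Mul(Add(141, 103), -10) = Mul(244, -10) = -2440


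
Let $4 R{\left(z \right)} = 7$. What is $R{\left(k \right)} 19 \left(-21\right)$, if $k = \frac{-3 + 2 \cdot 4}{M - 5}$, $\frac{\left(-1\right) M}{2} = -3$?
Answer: $- \frac{2793}{4} \approx -698.25$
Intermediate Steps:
$M = 6$ ($M = \left(-2\right) \left(-3\right) = 6$)
$k = 5$ ($k = \frac{-3 + 2 \cdot 4}{6 - 5} = \frac{-3 + 8}{1} = 5 \cdot 1 = 5$)
$R{\left(z \right)} = \frac{7}{4}$ ($R{\left(z \right)} = \frac{1}{4} \cdot 7 = \frac{7}{4}$)
$R{\left(k \right)} 19 \left(-21\right) = \frac{7}{4} \cdot 19 \left(-21\right) = \frac{133}{4} \left(-21\right) = - \frac{2793}{4}$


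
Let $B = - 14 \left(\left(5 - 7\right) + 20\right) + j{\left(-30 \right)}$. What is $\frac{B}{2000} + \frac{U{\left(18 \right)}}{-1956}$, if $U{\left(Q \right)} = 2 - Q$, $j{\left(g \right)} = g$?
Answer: $- \frac{64949}{489000} \approx -0.13282$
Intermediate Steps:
$B = -282$ ($B = - 14 \left(\left(5 - 7\right) + 20\right) - 30 = - 14 \left(-2 + 20\right) - 30 = \left(-14\right) 18 - 30 = -252 - 30 = -282$)
$\frac{B}{2000} + \frac{U{\left(18 \right)}}{-1956} = - \frac{282}{2000} + \frac{2 - 18}{-1956} = \left(-282\right) \frac{1}{2000} + \left(2 - 18\right) \left(- \frac{1}{1956}\right) = - \frac{141}{1000} - - \frac{4}{489} = - \frac{141}{1000} + \frac{4}{489} = - \frac{64949}{489000}$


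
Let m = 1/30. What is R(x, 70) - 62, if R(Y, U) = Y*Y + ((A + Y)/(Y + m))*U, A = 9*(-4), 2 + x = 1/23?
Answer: 928979929/701983 ≈ 1323.4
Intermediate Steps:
x = -45/23 (x = -2 + 1/23 = -45/23 ≈ -1.9565)
m = 1/30 ≈ 0.033333
A = -36
R(Y, U) = Y² + U*(-36 + Y)/(1/30 + Y) (R(Y, U) = Y*Y + ((-36 + Y)/(Y + 1/30))*U = Y² + ((-36 + Y)/(1/30 + Y))*U = Y² + U*(-36 + Y)/(1/30 + Y))
R(x, 70) - 62 = ((-45/23)² - 1080*70 + 30*(-45/23)³ + 30*70*(-45/23))/(1 + 30*(-45/23)) - 62 = (2025/529 - 75600 + 30*(-91125/12167) - 94500/23)/(1 - 1350/23) - 62 = (2025/529 - 75600 - 2733750/12167 - 94500/23)/(-1327/23) - 62 = -23/1327*(-972502875/12167) - 62 = 972502875/701983 - 62 = 928979929/701983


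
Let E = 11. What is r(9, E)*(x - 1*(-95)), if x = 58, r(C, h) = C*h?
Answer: 15147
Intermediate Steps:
r(9, E)*(x - 1*(-95)) = (9*11)*(58 - 1*(-95)) = 99*(58 + 95) = 99*153 = 15147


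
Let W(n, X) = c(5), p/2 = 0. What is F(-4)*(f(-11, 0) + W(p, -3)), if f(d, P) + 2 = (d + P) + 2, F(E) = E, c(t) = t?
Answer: 24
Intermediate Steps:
p = 0 (p = 2*0 = 0)
W(n, X) = 5
f(d, P) = P + d (f(d, P) = -2 + ((d + P) + 2) = -2 + ((P + d) + 2) = -2 + (2 + P + d) = P + d)
F(-4)*(f(-11, 0) + W(p, -3)) = -4*((0 - 11) + 5) = -4*(-11 + 5) = -4*(-6) = 24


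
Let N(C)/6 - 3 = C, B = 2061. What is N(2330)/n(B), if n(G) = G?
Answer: 4666/687 ≈ 6.7918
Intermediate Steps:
N(C) = 18 + 6*C
N(2330)/n(B) = (18 + 6*2330)/2061 = (18 + 13980)*(1/2061) = 13998*(1/2061) = 4666/687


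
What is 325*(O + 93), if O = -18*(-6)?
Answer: 65325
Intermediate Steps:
O = 108
325*(O + 93) = 325*(108 + 93) = 325*201 = 65325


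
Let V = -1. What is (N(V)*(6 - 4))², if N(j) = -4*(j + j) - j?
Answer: 324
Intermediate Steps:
N(j) = -9*j (N(j) = -8*j - j = -9*j)
(N(V)*(6 - 4))² = ((-9*(-1))*(6 - 4))² = (9*2)² = 18² = 324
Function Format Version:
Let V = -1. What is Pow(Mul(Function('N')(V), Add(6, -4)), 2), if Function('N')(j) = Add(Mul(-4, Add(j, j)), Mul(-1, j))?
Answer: 324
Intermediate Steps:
Function('N')(j) = Mul(-9, j) (Function('N')(j) = Add(Mul(-4, Mul(2, j)), Mul(-1, j)) = Add(Mul(-8, j), Mul(-1, j)) = Mul(-9, j))
Pow(Mul(Function('N')(V), Add(6, -4)), 2) = Pow(Mul(Mul(-9, -1), Add(6, -4)), 2) = Pow(Mul(9, 2), 2) = Pow(18, 2) = 324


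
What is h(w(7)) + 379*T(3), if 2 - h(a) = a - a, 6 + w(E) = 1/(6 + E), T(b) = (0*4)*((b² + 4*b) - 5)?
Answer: 2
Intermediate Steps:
T(b) = 0 (T(b) = 0*(-5 + b² + 4*b) = 0)
w(E) = -6 + 1/(6 + E)
h(a) = 2 (h(a) = 2 - (a - a) = 2 - 1*0 = 2 + 0 = 2)
h(w(7)) + 379*T(3) = 2 + 379*0 = 2 + 0 = 2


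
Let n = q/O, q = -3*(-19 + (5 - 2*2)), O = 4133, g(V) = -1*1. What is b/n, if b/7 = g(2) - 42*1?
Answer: -1244033/54 ≈ -23038.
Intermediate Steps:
g(V) = -1
q = 54 (q = -3*(-19 + (5 - 4)) = -3*(-19 + 1) = -3*(-18) = 54)
b = -301 (b = 7*(-1 - 42*1) = 7*(-1 - 42) = 7*(-43) = -301)
n = 54/4133 ≈ 0.013066
b/n = -301/54/4133 = -301*4133/54 = -1244033/54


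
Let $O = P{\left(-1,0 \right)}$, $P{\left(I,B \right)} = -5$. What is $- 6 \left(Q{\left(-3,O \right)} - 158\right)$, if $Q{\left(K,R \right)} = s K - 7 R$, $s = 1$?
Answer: $756$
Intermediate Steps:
$O = -5$
$Q{\left(K,R \right)} = K - 7 R$ ($Q{\left(K,R \right)} = 1 K - 7 R = K - 7 R$)
$- 6 \left(Q{\left(-3,O \right)} - 158\right) = - 6 \left(\left(-3 - -35\right) - 158\right) = - 6 \left(\left(-3 + 35\right) - 158\right) = - 6 \left(32 - 158\right) = \left(-6\right) \left(-126\right) = 756$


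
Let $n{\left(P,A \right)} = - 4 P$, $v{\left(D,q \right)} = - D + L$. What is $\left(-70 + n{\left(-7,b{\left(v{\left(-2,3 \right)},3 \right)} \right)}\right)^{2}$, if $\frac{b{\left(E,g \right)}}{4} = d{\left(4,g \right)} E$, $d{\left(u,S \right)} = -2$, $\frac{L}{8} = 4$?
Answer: $1764$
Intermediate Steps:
$L = 32$ ($L = 8 \cdot 4 = 32$)
$v{\left(D,q \right)} = 32 - D$ ($v{\left(D,q \right)} = - D + 32 = 32 - D$)
$b{\left(E,g \right)} = - 8 E$ ($b{\left(E,g \right)} = 4 \left(- 2 E\right) = - 8 E$)
$\left(-70 + n{\left(-7,b{\left(v{\left(-2,3 \right)},3 \right)} \right)}\right)^{2} = \left(-70 - -28\right)^{2} = \left(-70 + 28\right)^{2} = \left(-42\right)^{2} = 1764$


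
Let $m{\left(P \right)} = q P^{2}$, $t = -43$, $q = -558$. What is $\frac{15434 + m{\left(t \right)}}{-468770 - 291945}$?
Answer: $\frac{1016308}{760715} \approx 1.336$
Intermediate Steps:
$m{\left(P \right)} = - 558 P^{2}$
$\frac{15434 + m{\left(t \right)}}{-468770 - 291945} = \frac{15434 - 558 \left(-43\right)^{2}}{-468770 - 291945} = \frac{15434 - 1031742}{-760715} = \left(15434 - 1031742\right) \left(- \frac{1}{760715}\right) = \left(-1016308\right) \left(- \frac{1}{760715}\right) = \frac{1016308}{760715}$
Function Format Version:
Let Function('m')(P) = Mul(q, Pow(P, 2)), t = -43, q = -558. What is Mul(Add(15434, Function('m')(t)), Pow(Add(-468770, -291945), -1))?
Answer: Rational(1016308, 760715) ≈ 1.3360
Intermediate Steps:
Function('m')(P) = Mul(-558, Pow(P, 2))
Mul(Add(15434, Function('m')(t)), Pow(Add(-468770, -291945), -1)) = Mul(Add(15434, Mul(-558, Pow(-43, 2))), Pow(Add(-468770, -291945), -1)) = Mul(Add(15434, Mul(-558, 1849)), Pow(-760715, -1)) = Mul(Add(15434, -1031742), Rational(-1, 760715)) = Mul(-1016308, Rational(-1, 760715)) = Rational(1016308, 760715)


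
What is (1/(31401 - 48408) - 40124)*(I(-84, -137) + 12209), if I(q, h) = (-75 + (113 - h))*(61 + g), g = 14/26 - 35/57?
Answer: -11564610665827036/12602187 ≈ -9.1767e+8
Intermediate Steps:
g = -56/741 (g = 14*(1/26) - 35*1/57 = 7/13 - 35/57 = -56/741 ≈ -0.075574)
I(q, h) = 90290/39 - 45145*h/741 (I(q, h) = (-75 + (113 - h))*(61 - 56/741) = (38 - h)*(45145/741) = 90290/39 - 45145*h/741)
(1/(31401 - 48408) - 40124)*(I(-84, -137) + 12209) = (1/(31401 - 48408) - 40124)*((90290/39 - 45145/741*(-137)) + 12209) = (1/(-17007) - 40124)*((90290/39 + 6184865/741) + 12209) = (-1/17007 - 40124)*(7900375/741 + 12209) = -682388869/17007*16947244/741 = -11564610665827036/12602187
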